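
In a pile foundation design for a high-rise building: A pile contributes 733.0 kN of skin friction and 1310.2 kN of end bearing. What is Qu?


Using Qu = Qf + Qb
Qu = 733.0 + 1310.2
Qu = 2043.2 kN


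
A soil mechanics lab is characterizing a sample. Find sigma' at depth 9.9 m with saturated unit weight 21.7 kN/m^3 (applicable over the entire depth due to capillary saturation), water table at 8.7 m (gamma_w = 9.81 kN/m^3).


Result: 203.06 kPa

Derivation:
Total stress = gamma_sat * depth
sigma = 21.7 * 9.9 = 214.83 kPa
Pore water pressure u = gamma_w * (depth - d_wt)
u = 9.81 * (9.9 - 8.7) = 11.772 kPa
Effective stress = sigma - u
sigma' = 214.83 - 11.772 = 203.06 kPa


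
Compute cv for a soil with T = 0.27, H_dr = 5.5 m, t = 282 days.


Using cv = T * H_dr^2 / t
H_dr^2 = 5.5^2 = 30.25
cv = 0.27 * 30.25 / 282
cv = 0.02896 m^2/day


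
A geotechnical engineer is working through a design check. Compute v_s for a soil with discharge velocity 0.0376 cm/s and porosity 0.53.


Using v_s = v_d / n
v_s = 0.0376 / 0.53
v_s = 0.07094 cm/s


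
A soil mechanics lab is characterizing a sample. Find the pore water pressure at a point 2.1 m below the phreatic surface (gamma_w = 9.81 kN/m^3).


Using u = gamma_w * h_w
u = 9.81 * 2.1
u = 20.6 kPa


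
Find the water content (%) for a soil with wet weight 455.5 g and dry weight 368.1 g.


Using w = (m_wet - m_dry) / m_dry * 100
m_wet - m_dry = 455.5 - 368.1 = 87.4 g
w = 87.4 / 368.1 * 100
w = 23.74 %


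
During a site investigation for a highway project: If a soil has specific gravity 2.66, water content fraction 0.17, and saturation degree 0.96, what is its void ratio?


Using the relation e = Gs * w / S
e = 2.66 * 0.17 / 0.96
e = 0.471


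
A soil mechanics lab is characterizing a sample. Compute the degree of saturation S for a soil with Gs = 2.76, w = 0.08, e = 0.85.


Result: 0.2598

Derivation:
Using S = Gs * w / e
S = 2.76 * 0.08 / 0.85
S = 0.2598


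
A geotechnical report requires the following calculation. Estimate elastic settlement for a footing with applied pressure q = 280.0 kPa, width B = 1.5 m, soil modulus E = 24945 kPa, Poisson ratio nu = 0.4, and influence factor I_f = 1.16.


Using Se = q * B * (1 - nu^2) * I_f / E
1 - nu^2 = 1 - 0.4^2 = 0.84
Se = 280.0 * 1.5 * 0.84 * 1.16 / 24945
Se = 0.016406 m
Convert to mm: Se = 0.016406 * 1000 = 16.406 mm


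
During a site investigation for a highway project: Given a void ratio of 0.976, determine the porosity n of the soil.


Using the relation n = e / (1 + e)
n = 0.976 / (1 + 0.976)
n = 0.976 / 1.976
n = 0.4939


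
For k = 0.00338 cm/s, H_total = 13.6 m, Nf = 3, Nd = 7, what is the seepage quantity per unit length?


Result: 0.000197 m^3/s per m

Derivation:
Convert k to m/s for unit consistency with H:
k = 0.00338 cm/s = 0.00338 / 100 m/s = 3.38e-05 m/s
Using q = k * H * Nf / Nd
Nf / Nd = 3 / 7 = 0.4286
q = 3.38e-05 * 13.6 * 0.4286
q = 0.000197 m^3/s per m


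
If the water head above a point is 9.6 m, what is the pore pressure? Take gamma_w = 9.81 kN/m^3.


Using u = gamma_w * h_w
u = 9.81 * 9.6
u = 94.18 kPa


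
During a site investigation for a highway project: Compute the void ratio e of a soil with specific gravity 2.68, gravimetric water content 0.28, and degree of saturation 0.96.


Result: 0.7817

Derivation:
Using the relation e = Gs * w / S
e = 2.68 * 0.28 / 0.96
e = 0.7817


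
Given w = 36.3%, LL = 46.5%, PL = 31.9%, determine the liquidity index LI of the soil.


Result: 0.301

Derivation:
First compute the plasticity index:
PI = LL - PL = 46.5 - 31.9 = 14.6
Then compute the liquidity index:
LI = (w - PL) / PI
LI = (36.3 - 31.9) / 14.6
LI = 0.301


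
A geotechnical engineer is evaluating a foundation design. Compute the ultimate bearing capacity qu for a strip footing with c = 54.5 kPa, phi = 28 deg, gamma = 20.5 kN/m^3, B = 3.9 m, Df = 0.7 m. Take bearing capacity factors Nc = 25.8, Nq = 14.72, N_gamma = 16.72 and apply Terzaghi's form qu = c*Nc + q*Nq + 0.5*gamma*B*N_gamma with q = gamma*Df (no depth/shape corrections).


Result: 2285.71 kPa

Derivation:
Compute qu = c*Nc + gamma*Df*Nq + 0.5*gamma*B*N_gamma
Term 1: 54.5 * 25.8 = 1406.1
Term 2: 20.5 * 0.7 * 14.72 = 211.232
Term 3: 0.5 * 20.5 * 3.9 * 16.72 = 668.382
qu = 1406.1 + 211.232 + 668.382
qu = 2285.71 kPa


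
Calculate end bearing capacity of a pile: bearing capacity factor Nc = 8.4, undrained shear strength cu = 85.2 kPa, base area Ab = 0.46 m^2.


Result: 329.21 kN

Derivation:
Using Qb = Nc * cu * Ab
Qb = 8.4 * 85.2 * 0.46
Qb = 329.21 kN


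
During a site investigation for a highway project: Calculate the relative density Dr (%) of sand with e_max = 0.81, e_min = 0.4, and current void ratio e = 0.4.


Using Dr = (e_max - e) / (e_max - e_min) * 100
e_max - e = 0.81 - 0.4 = 0.41
e_max - e_min = 0.81 - 0.4 = 0.41
Dr = 0.41 / 0.41 * 100
Dr = 100.0 %


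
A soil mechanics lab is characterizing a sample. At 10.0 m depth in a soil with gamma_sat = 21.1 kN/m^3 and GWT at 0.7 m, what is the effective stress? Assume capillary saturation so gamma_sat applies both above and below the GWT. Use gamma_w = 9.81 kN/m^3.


Result: 119.77 kPa

Derivation:
Total stress = gamma_sat * depth
sigma = 21.1 * 10.0 = 211.0 kPa
Pore water pressure u = gamma_w * (depth - d_wt)
u = 9.81 * (10.0 - 0.7) = 91.233 kPa
Effective stress = sigma - u
sigma' = 211.0 - 91.233 = 119.77 kPa


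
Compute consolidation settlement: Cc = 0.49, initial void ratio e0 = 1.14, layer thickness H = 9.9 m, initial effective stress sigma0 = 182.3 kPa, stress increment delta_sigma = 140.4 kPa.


Result: 0.5622 m

Derivation:
Using Sc = Cc * H / (1 + e0) * log10((sigma0 + delta_sigma) / sigma0)
Stress ratio = (182.3 + 140.4) / 182.3 = 1.77016
log10(1.77016) = 0.248012
Cc * H / (1 + e0) = 0.49 * 9.9 / (1 + 1.14) = 2.26682
Sc = 2.26682 * 0.248012
Sc = 0.5622 m


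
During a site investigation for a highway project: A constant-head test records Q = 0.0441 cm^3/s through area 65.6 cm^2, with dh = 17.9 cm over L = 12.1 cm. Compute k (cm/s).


Result: 0.000454 cm/s

Derivation:
Compute hydraulic gradient:
i = dh / L = 17.9 / 12.1 = 1.47934
Then apply Darcy's law:
k = Q / (A * i)
k = 0.0441 / (65.6 * 1.47934)
k = 0.0441 / 97.0446
k = 0.000454 cm/s


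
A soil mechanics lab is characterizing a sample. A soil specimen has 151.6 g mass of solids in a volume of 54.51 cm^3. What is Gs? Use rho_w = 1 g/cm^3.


Result: 2.781

Derivation:
Using Gs = m_s / (V_s * rho_w)
Since rho_w = 1 g/cm^3:
Gs = 151.6 / 54.51
Gs = 2.781


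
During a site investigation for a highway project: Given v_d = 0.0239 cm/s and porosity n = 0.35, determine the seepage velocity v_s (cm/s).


Using v_s = v_d / n
v_s = 0.0239 / 0.35
v_s = 0.06829 cm/s


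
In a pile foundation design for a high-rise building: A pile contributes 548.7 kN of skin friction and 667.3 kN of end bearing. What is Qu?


Result: 1216.0 kN

Derivation:
Using Qu = Qf + Qb
Qu = 548.7 + 667.3
Qu = 1216.0 kN


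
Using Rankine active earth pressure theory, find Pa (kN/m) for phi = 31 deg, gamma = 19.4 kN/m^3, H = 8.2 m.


Compute active earth pressure coefficient:
Ka = tan^2(45 - phi/2) = tan^2(29.5) = 0.320099
Compute active force:
Pa = 0.5 * Ka * gamma * H^2
Pa = 0.5 * 0.320099 * 19.4 * 8.2^2
Pa = 208.78 kN/m


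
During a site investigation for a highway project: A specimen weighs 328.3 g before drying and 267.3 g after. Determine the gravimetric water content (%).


Using w = (m_wet - m_dry) / m_dry * 100
m_wet - m_dry = 328.3 - 267.3 = 61.0 g
w = 61.0 / 267.3 * 100
w = 22.82 %


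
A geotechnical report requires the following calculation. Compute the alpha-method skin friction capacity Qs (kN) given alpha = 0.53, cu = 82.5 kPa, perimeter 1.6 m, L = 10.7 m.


Using Qs = alpha * cu * perimeter * L
Qs = 0.53 * 82.5 * 1.6 * 10.7
Qs = 748.57 kN


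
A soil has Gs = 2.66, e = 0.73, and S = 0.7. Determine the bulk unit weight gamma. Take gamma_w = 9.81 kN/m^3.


Result: 17.981 kN/m^3

Derivation:
Using gamma = gamma_w * (Gs + S*e) / (1 + e)
Numerator: Gs + S*e = 2.66 + 0.7*0.73 = 3.171
Denominator: 1 + e = 1 + 0.73 = 1.73
gamma = 9.81 * 3.171 / 1.73
gamma = 17.981 kN/m^3


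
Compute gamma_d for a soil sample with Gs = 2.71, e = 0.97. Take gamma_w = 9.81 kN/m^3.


Using gamma_d = Gs * gamma_w / (1 + e)
gamma_d = 2.71 * 9.81 / (1 + 0.97)
gamma_d = 2.71 * 9.81 / 1.97
gamma_d = 13.495 kN/m^3


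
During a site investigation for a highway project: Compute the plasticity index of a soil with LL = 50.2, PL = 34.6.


Using PI = LL - PL
PI = 50.2 - 34.6
PI = 15.6


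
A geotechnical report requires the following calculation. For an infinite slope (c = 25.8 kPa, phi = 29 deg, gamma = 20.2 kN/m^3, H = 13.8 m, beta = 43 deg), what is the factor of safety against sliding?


Using Fs = c / (gamma*H*sin(beta)*cos(beta)) + tan(phi)/tan(beta)
Cohesion contribution = 25.8 / (20.2*13.8*sin(43)*cos(43))
Cohesion contribution = 0.185557
Friction contribution = tan(29)/tan(43) = 0.594424
Fs = 0.185557 + 0.594424
Fs = 0.78


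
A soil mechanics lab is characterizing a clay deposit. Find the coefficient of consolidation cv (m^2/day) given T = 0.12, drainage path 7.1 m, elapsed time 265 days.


Using cv = T * H_dr^2 / t
H_dr^2 = 7.1^2 = 50.41
cv = 0.12 * 50.41 / 265
cv = 0.02283 m^2/day


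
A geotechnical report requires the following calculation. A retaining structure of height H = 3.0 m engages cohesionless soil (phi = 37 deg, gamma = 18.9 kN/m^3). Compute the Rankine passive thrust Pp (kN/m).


Compute passive earth pressure coefficient:
Kp = tan^2(45 + phi/2) = tan^2(63.5) = 4.022791
Compute passive force:
Pp = 0.5 * Kp * gamma * H^2
Pp = 0.5 * 4.022791 * 18.9 * 3.0^2
Pp = 342.14 kN/m


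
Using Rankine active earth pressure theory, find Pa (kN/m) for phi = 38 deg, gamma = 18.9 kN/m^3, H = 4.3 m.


Result: 41.57 kN/m

Derivation:
Compute active earth pressure coefficient:
Ka = tan^2(45 - phi/2) = tan^2(26.0) = 0.237883
Compute active force:
Pa = 0.5 * Ka * gamma * H^2
Pa = 0.5 * 0.237883 * 18.9 * 4.3^2
Pa = 41.57 kN/m


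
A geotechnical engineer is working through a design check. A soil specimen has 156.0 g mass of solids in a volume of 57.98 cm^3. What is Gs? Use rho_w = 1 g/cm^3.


Using Gs = m_s / (V_s * rho_w)
Since rho_w = 1 g/cm^3:
Gs = 156.0 / 57.98
Gs = 2.691


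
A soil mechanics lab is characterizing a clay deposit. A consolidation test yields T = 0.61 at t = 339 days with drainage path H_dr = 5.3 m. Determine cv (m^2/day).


Result: 0.05055 m^2/day

Derivation:
Using cv = T * H_dr^2 / t
H_dr^2 = 5.3^2 = 28.09
cv = 0.61 * 28.09 / 339
cv = 0.05055 m^2/day


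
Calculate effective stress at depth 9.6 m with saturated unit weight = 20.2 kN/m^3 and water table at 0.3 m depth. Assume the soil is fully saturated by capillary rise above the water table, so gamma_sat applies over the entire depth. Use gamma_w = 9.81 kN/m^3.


Total stress = gamma_sat * depth
sigma = 20.2 * 9.6 = 193.92 kPa
Pore water pressure u = gamma_w * (depth - d_wt)
u = 9.81 * (9.6 - 0.3) = 91.233 kPa
Effective stress = sigma - u
sigma' = 193.92 - 91.233 = 102.69 kPa


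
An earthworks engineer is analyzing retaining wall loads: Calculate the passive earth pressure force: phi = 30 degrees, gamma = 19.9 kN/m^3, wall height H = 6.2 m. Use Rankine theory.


Compute passive earth pressure coefficient:
Kp = tan^2(45 + phi/2) = tan^2(60.0) = 3
Compute passive force:
Pp = 0.5 * Kp * gamma * H^2
Pp = 0.5 * 3 * 19.9 * 6.2^2
Pp = 1147.43 kN/m


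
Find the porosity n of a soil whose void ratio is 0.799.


Result: 0.4441

Derivation:
Using the relation n = e / (1 + e)
n = 0.799 / (1 + 0.799)
n = 0.799 / 1.799
n = 0.4441


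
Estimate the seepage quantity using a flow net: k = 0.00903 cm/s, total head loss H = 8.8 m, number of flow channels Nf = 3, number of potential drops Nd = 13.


Convert k to m/s for unit consistency with H:
k = 0.00903 cm/s = 0.00903 / 100 m/s = 9.03e-05 m/s
Using q = k * H * Nf / Nd
Nf / Nd = 3 / 13 = 0.2308
q = 9.03e-05 * 8.8 * 0.2308
q = 0.0001834 m^3/s per m


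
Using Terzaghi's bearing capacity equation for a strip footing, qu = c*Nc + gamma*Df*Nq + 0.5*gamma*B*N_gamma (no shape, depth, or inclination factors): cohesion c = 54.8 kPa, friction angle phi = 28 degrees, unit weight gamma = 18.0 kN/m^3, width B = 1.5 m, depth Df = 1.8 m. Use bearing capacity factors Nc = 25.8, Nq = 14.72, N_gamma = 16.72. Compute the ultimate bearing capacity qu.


Compute qu = c*Nc + gamma*Df*Nq + 0.5*gamma*B*N_gamma
Term 1: 54.8 * 25.8 = 1413.84
Term 2: 18.0 * 1.8 * 14.72 = 476.928
Term 3: 0.5 * 18.0 * 1.5 * 16.72 = 225.72
qu = 1413.84 + 476.928 + 225.72
qu = 2116.49 kPa


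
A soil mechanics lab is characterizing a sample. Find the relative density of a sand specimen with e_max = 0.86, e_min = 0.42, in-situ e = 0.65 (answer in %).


Using Dr = (e_max - e) / (e_max - e_min) * 100
e_max - e = 0.86 - 0.65 = 0.21
e_max - e_min = 0.86 - 0.42 = 0.44
Dr = 0.21 / 0.44 * 100
Dr = 47.73 %


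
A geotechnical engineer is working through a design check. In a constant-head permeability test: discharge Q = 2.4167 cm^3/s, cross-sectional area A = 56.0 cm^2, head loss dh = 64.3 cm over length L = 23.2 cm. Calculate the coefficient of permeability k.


Compute hydraulic gradient:
i = dh / L = 64.3 / 23.2 = 2.77155
Then apply Darcy's law:
k = Q / (A * i)
k = 2.4167 / (56.0 * 2.77155)
k = 2.4167 / 155.207
k = 0.015571 cm/s


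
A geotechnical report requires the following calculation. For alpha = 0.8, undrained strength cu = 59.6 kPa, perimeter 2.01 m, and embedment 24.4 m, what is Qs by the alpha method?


Result: 2338.42 kN

Derivation:
Using Qs = alpha * cu * perimeter * L
Qs = 0.8 * 59.6 * 2.01 * 24.4
Qs = 2338.42 kN


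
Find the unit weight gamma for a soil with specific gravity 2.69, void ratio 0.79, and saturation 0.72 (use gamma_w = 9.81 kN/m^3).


Result: 17.86 kN/m^3

Derivation:
Using gamma = gamma_w * (Gs + S*e) / (1 + e)
Numerator: Gs + S*e = 2.69 + 0.72*0.79 = 3.2588
Denominator: 1 + e = 1 + 0.79 = 1.79
gamma = 9.81 * 3.2588 / 1.79
gamma = 17.86 kN/m^3


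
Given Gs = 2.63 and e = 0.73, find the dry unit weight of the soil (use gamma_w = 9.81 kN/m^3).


Using gamma_d = Gs * gamma_w / (1 + e)
gamma_d = 2.63 * 9.81 / (1 + 0.73)
gamma_d = 2.63 * 9.81 / 1.73
gamma_d = 14.913 kN/m^3


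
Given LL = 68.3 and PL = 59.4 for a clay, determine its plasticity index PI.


Using PI = LL - PL
PI = 68.3 - 59.4
PI = 8.9


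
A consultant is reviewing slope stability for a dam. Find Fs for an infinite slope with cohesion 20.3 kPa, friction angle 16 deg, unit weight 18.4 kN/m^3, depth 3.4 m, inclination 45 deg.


Result: 0.936

Derivation:
Using Fs = c / (gamma*H*sin(beta)*cos(beta)) + tan(phi)/tan(beta)
Cohesion contribution = 20.3 / (18.4*3.4*sin(45)*cos(45))
Cohesion contribution = 0.648977
Friction contribution = tan(16)/tan(45) = 0.286745
Fs = 0.648977 + 0.286745
Fs = 0.936


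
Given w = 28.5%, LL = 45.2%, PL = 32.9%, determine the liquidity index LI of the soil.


Result: -0.358

Derivation:
First compute the plasticity index:
PI = LL - PL = 45.2 - 32.9 = 12.3
Then compute the liquidity index:
LI = (w - PL) / PI
LI = (28.5 - 32.9) / 12.3
LI = -0.358


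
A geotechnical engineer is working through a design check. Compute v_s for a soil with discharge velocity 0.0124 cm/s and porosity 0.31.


Using v_s = v_d / n
v_s = 0.0124 / 0.31
v_s = 0.04 cm/s


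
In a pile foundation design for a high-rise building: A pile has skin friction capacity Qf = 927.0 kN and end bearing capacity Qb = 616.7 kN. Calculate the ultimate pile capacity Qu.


Using Qu = Qf + Qb
Qu = 927.0 + 616.7
Qu = 1543.7 kN


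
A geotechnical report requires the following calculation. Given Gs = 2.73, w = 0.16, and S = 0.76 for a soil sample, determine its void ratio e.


Result: 0.5747

Derivation:
Using the relation e = Gs * w / S
e = 2.73 * 0.16 / 0.76
e = 0.5747


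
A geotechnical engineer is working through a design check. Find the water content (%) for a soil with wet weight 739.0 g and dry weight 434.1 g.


Using w = (m_wet - m_dry) / m_dry * 100
m_wet - m_dry = 739.0 - 434.1 = 304.9 g
w = 304.9 / 434.1 * 100
w = 70.24 %


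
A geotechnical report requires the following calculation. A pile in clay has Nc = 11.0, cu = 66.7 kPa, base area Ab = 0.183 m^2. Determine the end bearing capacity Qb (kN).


Using Qb = Nc * cu * Ab
Qb = 11.0 * 66.7 * 0.183
Qb = 134.27 kN


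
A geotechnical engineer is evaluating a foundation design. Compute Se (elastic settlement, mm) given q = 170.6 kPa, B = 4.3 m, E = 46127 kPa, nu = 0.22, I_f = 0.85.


Using Se = q * B * (1 - nu^2) * I_f / E
1 - nu^2 = 1 - 0.22^2 = 0.9516
Se = 170.6 * 4.3 * 0.9516 * 0.85 / 46127
Se = 0.012864 m
Convert to mm: Se = 0.012864 * 1000 = 12.864 mm


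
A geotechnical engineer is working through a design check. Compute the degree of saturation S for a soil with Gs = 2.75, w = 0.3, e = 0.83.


Using S = Gs * w / e
S = 2.75 * 0.3 / 0.83
S = 0.994


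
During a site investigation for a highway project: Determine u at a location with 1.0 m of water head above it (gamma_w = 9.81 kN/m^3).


Using u = gamma_w * h_w
u = 9.81 * 1.0
u = 9.81 kPa


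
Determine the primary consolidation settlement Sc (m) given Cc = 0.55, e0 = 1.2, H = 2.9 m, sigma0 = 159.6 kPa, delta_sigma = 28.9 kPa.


Using Sc = Cc * H / (1 + e0) * log10((sigma0 + delta_sigma) / sigma0)
Stress ratio = (159.6 + 28.9) / 159.6 = 1.18108
log10(1.18108) = 0.0722785
Cc * H / (1 + e0) = 0.55 * 2.9 / (1 + 1.2) = 0.725
Sc = 0.725 * 0.0722785
Sc = 0.0524 m


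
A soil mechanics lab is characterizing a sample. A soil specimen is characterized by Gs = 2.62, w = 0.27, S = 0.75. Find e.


Using the relation e = Gs * w / S
e = 2.62 * 0.27 / 0.75
e = 0.9432


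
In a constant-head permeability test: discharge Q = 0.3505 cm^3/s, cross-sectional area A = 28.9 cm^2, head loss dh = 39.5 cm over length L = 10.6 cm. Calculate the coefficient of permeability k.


Compute hydraulic gradient:
i = dh / L = 39.5 / 10.6 = 3.72642
Then apply Darcy's law:
k = Q / (A * i)
k = 0.3505 / (28.9 * 3.72642)
k = 0.3505 / 107.693
k = 0.003255 cm/s


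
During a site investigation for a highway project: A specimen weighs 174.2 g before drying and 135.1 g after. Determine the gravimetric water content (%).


Using w = (m_wet - m_dry) / m_dry * 100
m_wet - m_dry = 174.2 - 135.1 = 39.1 g
w = 39.1 / 135.1 * 100
w = 28.94 %


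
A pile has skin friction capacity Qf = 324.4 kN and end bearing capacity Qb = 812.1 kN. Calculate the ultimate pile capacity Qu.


Using Qu = Qf + Qb
Qu = 324.4 + 812.1
Qu = 1136.5 kN


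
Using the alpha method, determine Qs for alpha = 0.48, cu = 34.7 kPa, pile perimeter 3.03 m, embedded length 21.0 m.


Using Qs = alpha * cu * perimeter * L
Qs = 0.48 * 34.7 * 3.03 * 21.0
Qs = 1059.82 kN


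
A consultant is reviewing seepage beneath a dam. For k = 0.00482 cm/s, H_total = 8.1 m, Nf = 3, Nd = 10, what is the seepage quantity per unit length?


Result: 0.0001171 m^3/s per m

Derivation:
Convert k to m/s for unit consistency with H:
k = 0.00482 cm/s = 0.00482 / 100 m/s = 4.82e-05 m/s
Using q = k * H * Nf / Nd
Nf / Nd = 3 / 10 = 0.3
q = 4.82e-05 * 8.1 * 0.3
q = 0.0001171 m^3/s per m


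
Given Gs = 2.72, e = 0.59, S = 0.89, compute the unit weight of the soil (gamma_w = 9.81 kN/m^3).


Using gamma = gamma_w * (Gs + S*e) / (1 + e)
Numerator: Gs + S*e = 2.72 + 0.89*0.59 = 3.2451
Denominator: 1 + e = 1 + 0.59 = 1.59
gamma = 9.81 * 3.2451 / 1.59
gamma = 20.022 kN/m^3


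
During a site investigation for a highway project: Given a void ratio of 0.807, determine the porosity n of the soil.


Using the relation n = e / (1 + e)
n = 0.807 / (1 + 0.807)
n = 0.807 / 1.807
n = 0.4466


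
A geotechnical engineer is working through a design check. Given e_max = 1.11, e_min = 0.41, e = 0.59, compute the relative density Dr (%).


Using Dr = (e_max - e) / (e_max - e_min) * 100
e_max - e = 1.11 - 0.59 = 0.52
e_max - e_min = 1.11 - 0.41 = 0.7
Dr = 0.52 / 0.7 * 100
Dr = 74.29 %


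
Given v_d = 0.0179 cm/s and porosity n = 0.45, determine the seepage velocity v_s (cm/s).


Result: 0.03978 cm/s

Derivation:
Using v_s = v_d / n
v_s = 0.0179 / 0.45
v_s = 0.03978 cm/s


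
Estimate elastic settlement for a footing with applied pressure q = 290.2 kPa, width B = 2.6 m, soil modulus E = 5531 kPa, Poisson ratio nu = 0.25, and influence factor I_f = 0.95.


Using Se = q * B * (1 - nu^2) * I_f / E
1 - nu^2 = 1 - 0.25^2 = 0.9375
Se = 290.2 * 2.6 * 0.9375 * 0.95 / 5531
Se = 0.121496 m
Convert to mm: Se = 0.121496 * 1000 = 121.496 mm


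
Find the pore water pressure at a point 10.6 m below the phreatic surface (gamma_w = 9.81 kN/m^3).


Result: 103.99 kPa

Derivation:
Using u = gamma_w * h_w
u = 9.81 * 10.6
u = 103.99 kPa


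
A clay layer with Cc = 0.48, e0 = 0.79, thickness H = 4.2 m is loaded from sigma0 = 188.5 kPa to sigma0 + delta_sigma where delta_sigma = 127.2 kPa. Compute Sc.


Using Sc = Cc * H / (1 + e0) * log10((sigma0 + delta_sigma) / sigma0)
Stress ratio = (188.5 + 127.2) / 188.5 = 1.6748
log10(1.6748) = 0.223963
Cc * H / (1 + e0) = 0.48 * 4.2 / (1 + 0.79) = 1.12626
Sc = 1.12626 * 0.223963
Sc = 0.2522 m


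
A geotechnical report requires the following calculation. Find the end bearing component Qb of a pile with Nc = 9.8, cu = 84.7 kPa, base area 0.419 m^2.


Using Qb = Nc * cu * Ab
Qb = 9.8 * 84.7 * 0.419
Qb = 347.8 kN


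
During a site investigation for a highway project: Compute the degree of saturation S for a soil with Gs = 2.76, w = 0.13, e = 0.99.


Result: 0.3624

Derivation:
Using S = Gs * w / e
S = 2.76 * 0.13 / 0.99
S = 0.3624


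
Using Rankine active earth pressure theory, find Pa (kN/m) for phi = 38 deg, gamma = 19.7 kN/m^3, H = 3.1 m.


Result: 22.52 kN/m

Derivation:
Compute active earth pressure coefficient:
Ka = tan^2(45 - phi/2) = tan^2(26.0) = 0.237883
Compute active force:
Pa = 0.5 * Ka * gamma * H^2
Pa = 0.5 * 0.237883 * 19.7 * 3.1^2
Pa = 22.52 kN/m


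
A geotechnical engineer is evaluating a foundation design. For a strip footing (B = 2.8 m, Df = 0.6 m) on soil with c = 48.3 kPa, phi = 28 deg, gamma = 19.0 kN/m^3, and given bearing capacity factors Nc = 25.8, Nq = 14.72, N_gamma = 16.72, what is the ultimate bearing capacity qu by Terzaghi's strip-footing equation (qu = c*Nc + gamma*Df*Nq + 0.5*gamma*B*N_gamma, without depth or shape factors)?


Result: 1858.7 kPa

Derivation:
Compute qu = c*Nc + gamma*Df*Nq + 0.5*gamma*B*N_gamma
Term 1: 48.3 * 25.8 = 1246.14
Term 2: 19.0 * 0.6 * 14.72 = 167.808
Term 3: 0.5 * 19.0 * 2.8 * 16.72 = 444.752
qu = 1246.14 + 167.808 + 444.752
qu = 1858.7 kPa


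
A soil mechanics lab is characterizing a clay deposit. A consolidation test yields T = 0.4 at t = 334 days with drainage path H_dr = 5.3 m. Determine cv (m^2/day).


Using cv = T * H_dr^2 / t
H_dr^2 = 5.3^2 = 28.09
cv = 0.4 * 28.09 / 334
cv = 0.03364 m^2/day


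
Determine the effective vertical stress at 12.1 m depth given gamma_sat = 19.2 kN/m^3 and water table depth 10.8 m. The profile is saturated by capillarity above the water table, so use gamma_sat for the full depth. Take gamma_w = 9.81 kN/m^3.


Result: 219.57 kPa

Derivation:
Total stress = gamma_sat * depth
sigma = 19.2 * 12.1 = 232.32 kPa
Pore water pressure u = gamma_w * (depth - d_wt)
u = 9.81 * (12.1 - 10.8) = 12.753 kPa
Effective stress = sigma - u
sigma' = 232.32 - 12.753 = 219.57 kPa


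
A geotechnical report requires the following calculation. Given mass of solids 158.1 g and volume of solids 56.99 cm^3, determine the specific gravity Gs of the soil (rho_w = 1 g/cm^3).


Using Gs = m_s / (V_s * rho_w)
Since rho_w = 1 g/cm^3:
Gs = 158.1 / 56.99
Gs = 2.774


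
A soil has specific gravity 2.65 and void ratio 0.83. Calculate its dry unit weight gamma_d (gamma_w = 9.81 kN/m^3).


Using gamma_d = Gs * gamma_w / (1 + e)
gamma_d = 2.65 * 9.81 / (1 + 0.83)
gamma_d = 2.65 * 9.81 / 1.83
gamma_d = 14.206 kN/m^3


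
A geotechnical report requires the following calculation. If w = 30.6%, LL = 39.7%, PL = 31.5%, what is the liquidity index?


First compute the plasticity index:
PI = LL - PL = 39.7 - 31.5 = 8.2
Then compute the liquidity index:
LI = (w - PL) / PI
LI = (30.6 - 31.5) / 8.2
LI = -0.11


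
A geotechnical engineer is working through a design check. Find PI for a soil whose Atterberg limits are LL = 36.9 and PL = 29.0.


Using PI = LL - PL
PI = 36.9 - 29.0
PI = 7.9


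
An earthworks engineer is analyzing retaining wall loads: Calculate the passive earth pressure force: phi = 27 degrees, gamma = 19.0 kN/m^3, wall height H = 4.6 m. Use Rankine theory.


Compute passive earth pressure coefficient:
Kp = tan^2(45 + phi/2) = tan^2(58.5) = 2.66294
Compute passive force:
Pp = 0.5 * Kp * gamma * H^2
Pp = 0.5 * 2.66294 * 19.0 * 4.6^2
Pp = 535.3 kN/m


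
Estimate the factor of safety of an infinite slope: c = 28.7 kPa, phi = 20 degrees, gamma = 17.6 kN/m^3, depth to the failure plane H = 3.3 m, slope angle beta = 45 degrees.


Result: 1.352

Derivation:
Using Fs = c / (gamma*H*sin(beta)*cos(beta)) + tan(phi)/tan(beta)
Cohesion contribution = 28.7 / (17.6*3.3*sin(45)*cos(45))
Cohesion contribution = 0.988292
Friction contribution = tan(20)/tan(45) = 0.36397
Fs = 0.988292 + 0.36397
Fs = 1.352


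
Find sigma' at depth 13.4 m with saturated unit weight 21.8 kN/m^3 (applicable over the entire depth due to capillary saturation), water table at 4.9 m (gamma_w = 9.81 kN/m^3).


Total stress = gamma_sat * depth
sigma = 21.8 * 13.4 = 292.12 kPa
Pore water pressure u = gamma_w * (depth - d_wt)
u = 9.81 * (13.4 - 4.9) = 83.385 kPa
Effective stress = sigma - u
sigma' = 292.12 - 83.385 = 208.74 kPa


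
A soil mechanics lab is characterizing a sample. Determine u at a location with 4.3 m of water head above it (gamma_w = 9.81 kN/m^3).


Using u = gamma_w * h_w
u = 9.81 * 4.3
u = 42.18 kPa


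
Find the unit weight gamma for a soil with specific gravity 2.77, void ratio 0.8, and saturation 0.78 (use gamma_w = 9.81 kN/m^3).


Using gamma = gamma_w * (Gs + S*e) / (1 + e)
Numerator: Gs + S*e = 2.77 + 0.78*0.8 = 3.394
Denominator: 1 + e = 1 + 0.8 = 1.8
gamma = 9.81 * 3.394 / 1.8
gamma = 18.497 kN/m^3


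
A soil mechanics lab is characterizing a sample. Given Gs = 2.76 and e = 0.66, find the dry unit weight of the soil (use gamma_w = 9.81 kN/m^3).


Using gamma_d = Gs * gamma_w / (1 + e)
gamma_d = 2.76 * 9.81 / (1 + 0.66)
gamma_d = 2.76 * 9.81 / 1.66
gamma_d = 16.311 kN/m^3


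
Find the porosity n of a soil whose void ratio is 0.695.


Result: 0.41

Derivation:
Using the relation n = e / (1 + e)
n = 0.695 / (1 + 0.695)
n = 0.695 / 1.695
n = 0.41


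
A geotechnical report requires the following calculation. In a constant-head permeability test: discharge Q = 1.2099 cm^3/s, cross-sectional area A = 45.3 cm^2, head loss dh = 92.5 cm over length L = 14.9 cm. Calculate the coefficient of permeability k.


Compute hydraulic gradient:
i = dh / L = 92.5 / 14.9 = 6.20805
Then apply Darcy's law:
k = Q / (A * i)
k = 1.2099 / (45.3 * 6.20805)
k = 1.2099 / 281.225
k = 0.004302 cm/s


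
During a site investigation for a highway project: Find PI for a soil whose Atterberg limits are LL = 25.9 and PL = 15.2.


Using PI = LL - PL
PI = 25.9 - 15.2
PI = 10.7


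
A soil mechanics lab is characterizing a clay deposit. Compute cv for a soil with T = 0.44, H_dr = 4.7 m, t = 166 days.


Using cv = T * H_dr^2 / t
H_dr^2 = 4.7^2 = 22.09
cv = 0.44 * 22.09 / 166
cv = 0.05855 m^2/day


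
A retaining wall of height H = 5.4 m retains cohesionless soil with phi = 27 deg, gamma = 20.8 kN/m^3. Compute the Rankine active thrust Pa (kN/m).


Result: 113.88 kN/m

Derivation:
Compute active earth pressure coefficient:
Ka = tan^2(45 - phi/2) = tan^2(31.5) = 0.375525
Compute active force:
Pa = 0.5 * Ka * gamma * H^2
Pa = 0.5 * 0.375525 * 20.8 * 5.4^2
Pa = 113.88 kN/m


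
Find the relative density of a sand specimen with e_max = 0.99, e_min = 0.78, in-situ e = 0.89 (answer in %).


Using Dr = (e_max - e) / (e_max - e_min) * 100
e_max - e = 0.99 - 0.89 = 0.1
e_max - e_min = 0.99 - 0.78 = 0.21
Dr = 0.1 / 0.21 * 100
Dr = 47.62 %


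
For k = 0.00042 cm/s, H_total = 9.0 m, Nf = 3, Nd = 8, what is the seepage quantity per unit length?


Convert k to m/s for unit consistency with H:
k = 0.00042 cm/s = 0.00042 / 100 m/s = 4.2e-06 m/s
Using q = k * H * Nf / Nd
Nf / Nd = 3 / 8 = 0.375
q = 4.2e-06 * 9.0 * 0.375
q = 1.418e-05 m^3/s per m


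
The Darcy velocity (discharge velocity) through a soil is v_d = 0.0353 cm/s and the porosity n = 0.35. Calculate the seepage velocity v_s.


Using v_s = v_d / n
v_s = 0.0353 / 0.35
v_s = 0.10086 cm/s


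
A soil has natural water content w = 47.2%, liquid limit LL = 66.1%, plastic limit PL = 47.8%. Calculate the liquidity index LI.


Result: -0.033

Derivation:
First compute the plasticity index:
PI = LL - PL = 66.1 - 47.8 = 18.3
Then compute the liquidity index:
LI = (w - PL) / PI
LI = (47.2 - 47.8) / 18.3
LI = -0.033


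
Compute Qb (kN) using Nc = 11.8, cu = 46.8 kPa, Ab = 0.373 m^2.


Using Qb = Nc * cu * Ab
Qb = 11.8 * 46.8 * 0.373
Qb = 205.99 kN


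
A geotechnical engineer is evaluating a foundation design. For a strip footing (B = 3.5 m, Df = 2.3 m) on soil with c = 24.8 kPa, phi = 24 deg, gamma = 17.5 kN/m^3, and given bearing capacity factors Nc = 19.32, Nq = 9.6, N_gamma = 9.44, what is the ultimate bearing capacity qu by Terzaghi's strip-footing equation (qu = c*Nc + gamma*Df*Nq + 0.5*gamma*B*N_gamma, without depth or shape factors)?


Result: 1154.64 kPa

Derivation:
Compute qu = c*Nc + gamma*Df*Nq + 0.5*gamma*B*N_gamma
Term 1: 24.8 * 19.32 = 479.136
Term 2: 17.5 * 2.3 * 9.6 = 386.4
Term 3: 0.5 * 17.5 * 3.5 * 9.44 = 289.1
qu = 479.136 + 386.4 + 289.1
qu = 1154.64 kPa


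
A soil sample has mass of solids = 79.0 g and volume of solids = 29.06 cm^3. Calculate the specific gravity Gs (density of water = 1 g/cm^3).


Using Gs = m_s / (V_s * rho_w)
Since rho_w = 1 g/cm^3:
Gs = 79.0 / 29.06
Gs = 2.719


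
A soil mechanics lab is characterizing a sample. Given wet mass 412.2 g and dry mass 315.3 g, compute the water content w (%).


Using w = (m_wet - m_dry) / m_dry * 100
m_wet - m_dry = 412.2 - 315.3 = 96.9 g
w = 96.9 / 315.3 * 100
w = 30.73 %


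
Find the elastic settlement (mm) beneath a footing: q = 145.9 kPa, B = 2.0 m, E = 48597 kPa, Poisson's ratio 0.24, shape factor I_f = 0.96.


Using Se = q * B * (1 - nu^2) * I_f / E
1 - nu^2 = 1 - 0.24^2 = 0.9424
Se = 145.9 * 2.0 * 0.9424 * 0.96 / 48597
Se = 0.005432 m
Convert to mm: Se = 0.005432 * 1000 = 5.432 mm


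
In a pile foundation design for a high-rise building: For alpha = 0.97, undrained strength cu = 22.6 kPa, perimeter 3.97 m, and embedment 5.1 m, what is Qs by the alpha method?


Using Qs = alpha * cu * perimeter * L
Qs = 0.97 * 22.6 * 3.97 * 5.1
Qs = 443.85 kN


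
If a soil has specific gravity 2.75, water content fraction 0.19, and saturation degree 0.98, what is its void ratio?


Result: 0.5332

Derivation:
Using the relation e = Gs * w / S
e = 2.75 * 0.19 / 0.98
e = 0.5332


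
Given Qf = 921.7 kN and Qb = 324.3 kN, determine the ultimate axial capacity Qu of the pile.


Using Qu = Qf + Qb
Qu = 921.7 + 324.3
Qu = 1246.0 kN


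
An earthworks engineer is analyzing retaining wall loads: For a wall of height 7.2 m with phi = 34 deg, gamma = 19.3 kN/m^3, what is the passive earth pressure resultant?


Result: 1769.47 kN/m

Derivation:
Compute passive earth pressure coefficient:
Kp = tan^2(45 + phi/2) = tan^2(62.0) = 3.537132
Compute passive force:
Pp = 0.5 * Kp * gamma * H^2
Pp = 0.5 * 3.537132 * 19.3 * 7.2^2
Pp = 1769.47 kN/m


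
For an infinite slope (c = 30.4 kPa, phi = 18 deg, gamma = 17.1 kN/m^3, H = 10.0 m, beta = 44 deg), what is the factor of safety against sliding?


Using Fs = c / (gamma*H*sin(beta)*cos(beta)) + tan(phi)/tan(beta)
Cohesion contribution = 30.4 / (17.1*10.0*sin(44)*cos(44))
Cohesion contribution = 0.355772
Friction contribution = tan(18)/tan(44) = 0.336464
Fs = 0.355772 + 0.336464
Fs = 0.692


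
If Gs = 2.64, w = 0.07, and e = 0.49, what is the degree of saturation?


Using S = Gs * w / e
S = 2.64 * 0.07 / 0.49
S = 0.3771


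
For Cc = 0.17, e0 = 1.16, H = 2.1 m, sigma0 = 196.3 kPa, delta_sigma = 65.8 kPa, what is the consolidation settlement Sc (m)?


Using Sc = Cc * H / (1 + e0) * log10((sigma0 + delta_sigma) / sigma0)
Stress ratio = (196.3 + 65.8) / 196.3 = 1.3352
log10(1.3352) = 0.125547
Cc * H / (1 + e0) = 0.17 * 2.1 / (1 + 1.16) = 0.165278
Sc = 0.165278 * 0.125547
Sc = 0.0208 m


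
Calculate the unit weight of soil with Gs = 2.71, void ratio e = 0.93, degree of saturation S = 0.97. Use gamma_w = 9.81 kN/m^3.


Using gamma = gamma_w * (Gs + S*e) / (1 + e)
Numerator: Gs + S*e = 2.71 + 0.97*0.93 = 3.6121
Denominator: 1 + e = 1 + 0.93 = 1.93
gamma = 9.81 * 3.6121 / 1.93
gamma = 18.36 kN/m^3


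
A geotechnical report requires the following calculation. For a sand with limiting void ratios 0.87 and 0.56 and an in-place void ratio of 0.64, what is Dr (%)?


Using Dr = (e_max - e) / (e_max - e_min) * 100
e_max - e = 0.87 - 0.64 = 0.23
e_max - e_min = 0.87 - 0.56 = 0.31
Dr = 0.23 / 0.31 * 100
Dr = 74.19 %


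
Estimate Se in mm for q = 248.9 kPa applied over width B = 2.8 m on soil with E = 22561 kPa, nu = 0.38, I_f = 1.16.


Using Se = q * B * (1 - nu^2) * I_f / E
1 - nu^2 = 1 - 0.38^2 = 0.8556
Se = 248.9 * 2.8 * 0.8556 * 1.16 / 22561
Se = 0.030659 m
Convert to mm: Se = 0.030659 * 1000 = 30.659 mm


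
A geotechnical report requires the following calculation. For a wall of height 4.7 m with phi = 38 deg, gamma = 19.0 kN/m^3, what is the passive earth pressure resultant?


Compute passive earth pressure coefficient:
Kp = tan^2(45 + phi/2) = tan^2(64.0) = 4.203746
Compute passive force:
Pp = 0.5 * Kp * gamma * H^2
Pp = 0.5 * 4.203746 * 19.0 * 4.7^2
Pp = 882.18 kN/m


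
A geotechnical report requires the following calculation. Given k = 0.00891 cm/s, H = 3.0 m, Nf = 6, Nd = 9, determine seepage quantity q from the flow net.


Convert k to m/s for unit consistency with H:
k = 0.00891 cm/s = 0.00891 / 100 m/s = 8.91e-05 m/s
Using q = k * H * Nf / Nd
Nf / Nd = 6 / 9 = 0.6667
q = 8.91e-05 * 3.0 * 0.6667
q = 0.0001782 m^3/s per m


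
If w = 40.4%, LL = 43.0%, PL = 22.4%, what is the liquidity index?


First compute the plasticity index:
PI = LL - PL = 43.0 - 22.4 = 20.6
Then compute the liquidity index:
LI = (w - PL) / PI
LI = (40.4 - 22.4) / 20.6
LI = 0.874


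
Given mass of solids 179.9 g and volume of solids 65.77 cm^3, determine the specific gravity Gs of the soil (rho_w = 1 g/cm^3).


Using Gs = m_s / (V_s * rho_w)
Since rho_w = 1 g/cm^3:
Gs = 179.9 / 65.77
Gs = 2.735


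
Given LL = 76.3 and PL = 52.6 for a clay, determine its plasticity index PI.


Using PI = LL - PL
PI = 76.3 - 52.6
PI = 23.7


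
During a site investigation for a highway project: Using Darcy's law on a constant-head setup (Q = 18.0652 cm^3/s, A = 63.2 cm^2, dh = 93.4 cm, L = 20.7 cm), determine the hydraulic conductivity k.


Result: 0.06335 cm/s

Derivation:
Compute hydraulic gradient:
i = dh / L = 93.4 / 20.7 = 4.51208
Then apply Darcy's law:
k = Q / (A * i)
k = 18.0652 / (63.2 * 4.51208)
k = 18.0652 / 285.163
k = 0.06335 cm/s


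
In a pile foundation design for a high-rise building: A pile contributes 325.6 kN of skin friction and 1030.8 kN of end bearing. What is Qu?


Result: 1356.4 kN

Derivation:
Using Qu = Qf + Qb
Qu = 325.6 + 1030.8
Qu = 1356.4 kN


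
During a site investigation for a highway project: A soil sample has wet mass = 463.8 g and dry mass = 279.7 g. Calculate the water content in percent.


Result: 65.82 %

Derivation:
Using w = (m_wet - m_dry) / m_dry * 100
m_wet - m_dry = 463.8 - 279.7 = 184.1 g
w = 184.1 / 279.7 * 100
w = 65.82 %


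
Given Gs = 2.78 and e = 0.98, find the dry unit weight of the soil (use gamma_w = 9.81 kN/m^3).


Using gamma_d = Gs * gamma_w / (1 + e)
gamma_d = 2.78 * 9.81 / (1 + 0.98)
gamma_d = 2.78 * 9.81 / 1.98
gamma_d = 13.774 kN/m^3


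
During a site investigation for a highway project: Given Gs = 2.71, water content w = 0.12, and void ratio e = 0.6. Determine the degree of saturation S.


Result: 0.542

Derivation:
Using S = Gs * w / e
S = 2.71 * 0.12 / 0.6
S = 0.542


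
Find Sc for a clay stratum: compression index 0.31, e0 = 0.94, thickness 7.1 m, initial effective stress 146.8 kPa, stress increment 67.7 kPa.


Using Sc = Cc * H / (1 + e0) * log10((sigma0 + delta_sigma) / sigma0)
Stress ratio = (146.8 + 67.7) / 146.8 = 1.46117
log10(1.46117) = 0.164701
Cc * H / (1 + e0) = 0.31 * 7.1 / (1 + 0.94) = 1.13454
Sc = 1.13454 * 0.164701
Sc = 0.1869 m


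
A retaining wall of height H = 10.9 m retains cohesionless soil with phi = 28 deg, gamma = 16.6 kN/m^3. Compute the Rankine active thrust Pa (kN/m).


Compute active earth pressure coefficient:
Ka = tan^2(45 - phi/2) = tan^2(31.0) = 0.361033
Compute active force:
Pa = 0.5 * Ka * gamma * H^2
Pa = 0.5 * 0.361033 * 16.6 * 10.9^2
Pa = 356.02 kN/m


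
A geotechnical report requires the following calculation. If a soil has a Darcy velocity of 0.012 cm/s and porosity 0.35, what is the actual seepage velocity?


Using v_s = v_d / n
v_s = 0.012 / 0.35
v_s = 0.03429 cm/s


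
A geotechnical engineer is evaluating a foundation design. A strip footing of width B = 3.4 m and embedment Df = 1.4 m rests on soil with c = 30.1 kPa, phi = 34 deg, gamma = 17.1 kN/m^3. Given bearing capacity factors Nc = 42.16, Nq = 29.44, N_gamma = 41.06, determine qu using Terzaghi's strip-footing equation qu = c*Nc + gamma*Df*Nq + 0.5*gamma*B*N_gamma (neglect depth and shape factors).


Compute qu = c*Nc + gamma*Df*Nq + 0.5*gamma*B*N_gamma
Term 1: 30.1 * 42.16 = 1269.016
Term 2: 17.1 * 1.4 * 29.44 = 704.7936
Term 3: 0.5 * 17.1 * 3.4 * 41.06 = 1193.6142
qu = 1269.016 + 704.7936 + 1193.6142
qu = 3167.42 kPa


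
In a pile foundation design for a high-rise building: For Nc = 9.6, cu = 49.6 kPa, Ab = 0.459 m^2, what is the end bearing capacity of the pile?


Using Qb = Nc * cu * Ab
Qb = 9.6 * 49.6 * 0.459
Qb = 218.56 kN


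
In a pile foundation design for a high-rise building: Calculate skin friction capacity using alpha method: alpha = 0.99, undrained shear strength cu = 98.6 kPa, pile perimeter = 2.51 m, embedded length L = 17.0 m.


Result: 4165.19 kN

Derivation:
Using Qs = alpha * cu * perimeter * L
Qs = 0.99 * 98.6 * 2.51 * 17.0
Qs = 4165.19 kN


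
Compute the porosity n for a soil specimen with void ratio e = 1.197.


Using the relation n = e / (1 + e)
n = 1.197 / (1 + 1.197)
n = 1.197 / 2.197
n = 0.5448


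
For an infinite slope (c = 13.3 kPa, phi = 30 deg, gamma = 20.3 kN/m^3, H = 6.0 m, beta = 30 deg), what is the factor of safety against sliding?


Result: 1.252

Derivation:
Using Fs = c / (gamma*H*sin(beta)*cos(beta)) + tan(phi)/tan(beta)
Cohesion contribution = 13.3 / (20.3*6.0*sin(30)*cos(30))
Cohesion contribution = 0.252176
Friction contribution = tan(30)/tan(30) = 1
Fs = 0.252176 + 1
Fs = 1.252


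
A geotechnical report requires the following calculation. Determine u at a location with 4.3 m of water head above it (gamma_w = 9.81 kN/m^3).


Using u = gamma_w * h_w
u = 9.81 * 4.3
u = 42.18 kPa


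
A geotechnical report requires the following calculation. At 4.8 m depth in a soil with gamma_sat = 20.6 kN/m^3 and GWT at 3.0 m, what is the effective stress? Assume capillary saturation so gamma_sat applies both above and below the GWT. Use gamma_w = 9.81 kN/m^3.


Total stress = gamma_sat * depth
sigma = 20.6 * 4.8 = 98.88 kPa
Pore water pressure u = gamma_w * (depth - d_wt)
u = 9.81 * (4.8 - 3.0) = 17.658 kPa
Effective stress = sigma - u
sigma' = 98.88 - 17.658 = 81.22 kPa


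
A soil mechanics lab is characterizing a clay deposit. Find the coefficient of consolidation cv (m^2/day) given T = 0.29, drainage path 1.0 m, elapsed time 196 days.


Result: 0.00148 m^2/day

Derivation:
Using cv = T * H_dr^2 / t
H_dr^2 = 1.0^2 = 1.0
cv = 0.29 * 1.0 / 196
cv = 0.00148 m^2/day
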